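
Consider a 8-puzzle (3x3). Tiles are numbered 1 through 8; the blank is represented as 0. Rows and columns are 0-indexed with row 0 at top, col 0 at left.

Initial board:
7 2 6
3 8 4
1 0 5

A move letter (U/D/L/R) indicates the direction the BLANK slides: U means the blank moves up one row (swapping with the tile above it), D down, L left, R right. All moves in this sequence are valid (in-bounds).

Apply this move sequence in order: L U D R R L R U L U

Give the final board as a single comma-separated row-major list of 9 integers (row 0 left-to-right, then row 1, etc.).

Answer: 7, 0, 6, 3, 2, 8, 1, 5, 4

Derivation:
After move 1 (L):
7 2 6
3 8 4
0 1 5

After move 2 (U):
7 2 6
0 8 4
3 1 5

After move 3 (D):
7 2 6
3 8 4
0 1 5

After move 4 (R):
7 2 6
3 8 4
1 0 5

After move 5 (R):
7 2 6
3 8 4
1 5 0

After move 6 (L):
7 2 6
3 8 4
1 0 5

After move 7 (R):
7 2 6
3 8 4
1 5 0

After move 8 (U):
7 2 6
3 8 0
1 5 4

After move 9 (L):
7 2 6
3 0 8
1 5 4

After move 10 (U):
7 0 6
3 2 8
1 5 4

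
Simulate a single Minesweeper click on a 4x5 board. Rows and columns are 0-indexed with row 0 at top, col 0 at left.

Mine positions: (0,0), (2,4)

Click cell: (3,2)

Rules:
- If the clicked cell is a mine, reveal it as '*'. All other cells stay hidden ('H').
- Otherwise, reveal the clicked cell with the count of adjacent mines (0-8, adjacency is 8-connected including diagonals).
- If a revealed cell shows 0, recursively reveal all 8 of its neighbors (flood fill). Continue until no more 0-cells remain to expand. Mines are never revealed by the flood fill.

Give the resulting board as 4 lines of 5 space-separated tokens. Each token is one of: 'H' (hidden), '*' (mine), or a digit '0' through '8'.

H 1 0 0 0
1 1 0 1 1
0 0 0 1 H
0 0 0 1 H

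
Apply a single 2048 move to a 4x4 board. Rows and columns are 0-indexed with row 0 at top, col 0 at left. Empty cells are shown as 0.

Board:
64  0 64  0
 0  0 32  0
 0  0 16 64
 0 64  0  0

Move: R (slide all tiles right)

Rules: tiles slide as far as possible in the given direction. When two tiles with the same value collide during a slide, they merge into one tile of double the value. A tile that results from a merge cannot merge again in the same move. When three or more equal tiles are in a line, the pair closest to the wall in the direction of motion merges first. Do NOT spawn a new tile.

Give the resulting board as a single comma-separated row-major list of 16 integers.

Slide right:
row 0: [64, 0, 64, 0] -> [0, 0, 0, 128]
row 1: [0, 0, 32, 0] -> [0, 0, 0, 32]
row 2: [0, 0, 16, 64] -> [0, 0, 16, 64]
row 3: [0, 64, 0, 0] -> [0, 0, 0, 64]

Answer: 0, 0, 0, 128, 0, 0, 0, 32, 0, 0, 16, 64, 0, 0, 0, 64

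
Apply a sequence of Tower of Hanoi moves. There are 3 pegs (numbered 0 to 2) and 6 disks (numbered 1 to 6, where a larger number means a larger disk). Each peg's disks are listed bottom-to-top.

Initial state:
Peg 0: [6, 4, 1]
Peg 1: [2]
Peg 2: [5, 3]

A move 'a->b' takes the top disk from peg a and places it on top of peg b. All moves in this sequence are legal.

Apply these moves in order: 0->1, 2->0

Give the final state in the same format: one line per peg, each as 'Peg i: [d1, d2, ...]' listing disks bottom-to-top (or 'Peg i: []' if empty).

Answer: Peg 0: [6, 4, 3]
Peg 1: [2, 1]
Peg 2: [5]

Derivation:
After move 1 (0->1):
Peg 0: [6, 4]
Peg 1: [2, 1]
Peg 2: [5, 3]

After move 2 (2->0):
Peg 0: [6, 4, 3]
Peg 1: [2, 1]
Peg 2: [5]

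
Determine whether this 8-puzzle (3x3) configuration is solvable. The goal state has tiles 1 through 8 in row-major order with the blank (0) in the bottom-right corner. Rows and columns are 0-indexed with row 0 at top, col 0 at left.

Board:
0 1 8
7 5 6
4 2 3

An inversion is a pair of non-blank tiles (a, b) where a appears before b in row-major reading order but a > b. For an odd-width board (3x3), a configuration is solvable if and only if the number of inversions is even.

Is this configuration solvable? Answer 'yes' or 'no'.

Inversions (pairs i<j in row-major order where tile[i] > tile[j] > 0): 19
19 is odd, so the puzzle is not solvable.

Answer: no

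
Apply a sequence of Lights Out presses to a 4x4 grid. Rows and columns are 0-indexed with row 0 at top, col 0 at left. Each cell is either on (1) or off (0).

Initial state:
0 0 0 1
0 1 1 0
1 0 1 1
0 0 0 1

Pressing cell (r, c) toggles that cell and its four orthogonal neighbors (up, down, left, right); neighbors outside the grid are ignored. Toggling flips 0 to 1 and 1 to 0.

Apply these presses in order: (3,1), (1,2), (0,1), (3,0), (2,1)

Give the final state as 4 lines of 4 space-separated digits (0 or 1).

Answer: 1 1 0 1
0 0 0 1
1 0 1 1
0 1 1 1

Derivation:
After press 1 at (3,1):
0 0 0 1
0 1 1 0
1 1 1 1
1 1 1 1

After press 2 at (1,2):
0 0 1 1
0 0 0 1
1 1 0 1
1 1 1 1

After press 3 at (0,1):
1 1 0 1
0 1 0 1
1 1 0 1
1 1 1 1

After press 4 at (3,0):
1 1 0 1
0 1 0 1
0 1 0 1
0 0 1 1

After press 5 at (2,1):
1 1 0 1
0 0 0 1
1 0 1 1
0 1 1 1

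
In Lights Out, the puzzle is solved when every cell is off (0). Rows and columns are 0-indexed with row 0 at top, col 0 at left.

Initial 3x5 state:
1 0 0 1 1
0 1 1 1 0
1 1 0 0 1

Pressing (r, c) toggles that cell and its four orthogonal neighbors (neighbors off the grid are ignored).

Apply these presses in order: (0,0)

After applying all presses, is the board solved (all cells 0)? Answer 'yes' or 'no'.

After press 1 at (0,0):
0 1 0 1 1
1 1 1 1 0
1 1 0 0 1

Lights still on: 10

Answer: no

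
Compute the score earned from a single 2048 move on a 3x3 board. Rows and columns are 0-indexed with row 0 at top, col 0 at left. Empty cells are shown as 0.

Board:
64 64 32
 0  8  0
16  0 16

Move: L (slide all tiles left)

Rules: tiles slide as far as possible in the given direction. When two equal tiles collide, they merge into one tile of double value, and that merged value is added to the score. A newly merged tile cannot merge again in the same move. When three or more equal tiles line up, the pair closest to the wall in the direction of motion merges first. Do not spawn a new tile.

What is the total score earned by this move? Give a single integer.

Answer: 160

Derivation:
Slide left:
row 0: [64, 64, 32] -> [128, 32, 0]  score +128 (running 128)
row 1: [0, 8, 0] -> [8, 0, 0]  score +0 (running 128)
row 2: [16, 0, 16] -> [32, 0, 0]  score +32 (running 160)
Board after move:
128  32   0
  8   0   0
 32   0   0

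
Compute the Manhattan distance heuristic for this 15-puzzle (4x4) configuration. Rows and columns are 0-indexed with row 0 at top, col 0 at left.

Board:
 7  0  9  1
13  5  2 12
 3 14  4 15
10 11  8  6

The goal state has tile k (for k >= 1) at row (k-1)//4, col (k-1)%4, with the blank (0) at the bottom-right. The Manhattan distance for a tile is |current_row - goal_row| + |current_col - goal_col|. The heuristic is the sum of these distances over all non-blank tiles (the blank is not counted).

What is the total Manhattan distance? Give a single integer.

Answer: 37

Derivation:
Tile 7: (0,0)->(1,2) = 3
Tile 9: (0,2)->(2,0) = 4
Tile 1: (0,3)->(0,0) = 3
Tile 13: (1,0)->(3,0) = 2
Tile 5: (1,1)->(1,0) = 1
Tile 2: (1,2)->(0,1) = 2
Tile 12: (1,3)->(2,3) = 1
Tile 3: (2,0)->(0,2) = 4
Tile 14: (2,1)->(3,1) = 1
Tile 4: (2,2)->(0,3) = 3
Tile 15: (2,3)->(3,2) = 2
Tile 10: (3,0)->(2,1) = 2
Tile 11: (3,1)->(2,2) = 2
Tile 8: (3,2)->(1,3) = 3
Tile 6: (3,3)->(1,1) = 4
Sum: 3 + 4 + 3 + 2 + 1 + 2 + 1 + 4 + 1 + 3 + 2 + 2 + 2 + 3 + 4 = 37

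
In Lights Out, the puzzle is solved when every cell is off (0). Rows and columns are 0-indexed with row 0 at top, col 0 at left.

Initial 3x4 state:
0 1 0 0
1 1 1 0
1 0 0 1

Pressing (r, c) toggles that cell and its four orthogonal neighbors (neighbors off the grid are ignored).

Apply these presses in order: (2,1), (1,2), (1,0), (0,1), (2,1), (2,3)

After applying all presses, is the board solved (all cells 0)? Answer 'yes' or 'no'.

Answer: yes

Derivation:
After press 1 at (2,1):
0 1 0 0
1 0 1 0
0 1 1 1

After press 2 at (1,2):
0 1 1 0
1 1 0 1
0 1 0 1

After press 3 at (1,0):
1 1 1 0
0 0 0 1
1 1 0 1

After press 4 at (0,1):
0 0 0 0
0 1 0 1
1 1 0 1

After press 5 at (2,1):
0 0 0 0
0 0 0 1
0 0 1 1

After press 6 at (2,3):
0 0 0 0
0 0 0 0
0 0 0 0

Lights still on: 0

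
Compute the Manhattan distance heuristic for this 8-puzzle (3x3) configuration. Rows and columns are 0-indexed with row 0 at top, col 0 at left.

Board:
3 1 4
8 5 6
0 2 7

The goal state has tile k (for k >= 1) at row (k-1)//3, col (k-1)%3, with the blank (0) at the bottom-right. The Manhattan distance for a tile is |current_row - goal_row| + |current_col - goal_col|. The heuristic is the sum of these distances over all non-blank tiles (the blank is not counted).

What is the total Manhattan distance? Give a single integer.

Answer: 12

Derivation:
Tile 3: (0,0)->(0,2) = 2
Tile 1: (0,1)->(0,0) = 1
Tile 4: (0,2)->(1,0) = 3
Tile 8: (1,0)->(2,1) = 2
Tile 5: (1,1)->(1,1) = 0
Tile 6: (1,2)->(1,2) = 0
Tile 2: (2,1)->(0,1) = 2
Tile 7: (2,2)->(2,0) = 2
Sum: 2 + 1 + 3 + 2 + 0 + 0 + 2 + 2 = 12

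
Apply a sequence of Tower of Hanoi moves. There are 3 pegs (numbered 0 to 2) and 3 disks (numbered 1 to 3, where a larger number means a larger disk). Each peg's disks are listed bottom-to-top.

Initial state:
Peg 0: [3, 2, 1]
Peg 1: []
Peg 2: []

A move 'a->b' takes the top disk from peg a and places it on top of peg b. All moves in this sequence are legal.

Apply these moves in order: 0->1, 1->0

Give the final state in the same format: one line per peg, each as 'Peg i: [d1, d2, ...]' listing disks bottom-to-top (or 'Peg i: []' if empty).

After move 1 (0->1):
Peg 0: [3, 2]
Peg 1: [1]
Peg 2: []

After move 2 (1->0):
Peg 0: [3, 2, 1]
Peg 1: []
Peg 2: []

Answer: Peg 0: [3, 2, 1]
Peg 1: []
Peg 2: []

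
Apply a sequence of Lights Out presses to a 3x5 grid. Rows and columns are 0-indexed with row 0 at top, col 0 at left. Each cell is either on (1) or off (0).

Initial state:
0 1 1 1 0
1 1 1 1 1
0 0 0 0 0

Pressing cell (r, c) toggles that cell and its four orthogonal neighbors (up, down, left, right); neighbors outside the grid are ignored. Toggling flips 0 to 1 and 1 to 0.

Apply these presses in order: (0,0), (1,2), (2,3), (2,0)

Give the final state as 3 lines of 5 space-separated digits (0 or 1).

After press 1 at (0,0):
1 0 1 1 0
0 1 1 1 1
0 0 0 0 0

After press 2 at (1,2):
1 0 0 1 0
0 0 0 0 1
0 0 1 0 0

After press 3 at (2,3):
1 0 0 1 0
0 0 0 1 1
0 0 0 1 1

After press 4 at (2,0):
1 0 0 1 0
1 0 0 1 1
1 1 0 1 1

Answer: 1 0 0 1 0
1 0 0 1 1
1 1 0 1 1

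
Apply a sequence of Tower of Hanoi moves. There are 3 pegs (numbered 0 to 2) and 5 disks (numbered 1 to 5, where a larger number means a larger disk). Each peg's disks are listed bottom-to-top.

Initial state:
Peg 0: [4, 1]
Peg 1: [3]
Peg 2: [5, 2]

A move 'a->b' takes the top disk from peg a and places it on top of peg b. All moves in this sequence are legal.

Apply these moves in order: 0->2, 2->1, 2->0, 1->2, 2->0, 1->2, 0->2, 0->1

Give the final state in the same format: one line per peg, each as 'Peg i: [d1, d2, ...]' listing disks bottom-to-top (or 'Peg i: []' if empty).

Answer: Peg 0: [4]
Peg 1: [2]
Peg 2: [5, 3, 1]

Derivation:
After move 1 (0->2):
Peg 0: [4]
Peg 1: [3]
Peg 2: [5, 2, 1]

After move 2 (2->1):
Peg 0: [4]
Peg 1: [3, 1]
Peg 2: [5, 2]

After move 3 (2->0):
Peg 0: [4, 2]
Peg 1: [3, 1]
Peg 2: [5]

After move 4 (1->2):
Peg 0: [4, 2]
Peg 1: [3]
Peg 2: [5, 1]

After move 5 (2->0):
Peg 0: [4, 2, 1]
Peg 1: [3]
Peg 2: [5]

After move 6 (1->2):
Peg 0: [4, 2, 1]
Peg 1: []
Peg 2: [5, 3]

After move 7 (0->2):
Peg 0: [4, 2]
Peg 1: []
Peg 2: [5, 3, 1]

After move 8 (0->1):
Peg 0: [4]
Peg 1: [2]
Peg 2: [5, 3, 1]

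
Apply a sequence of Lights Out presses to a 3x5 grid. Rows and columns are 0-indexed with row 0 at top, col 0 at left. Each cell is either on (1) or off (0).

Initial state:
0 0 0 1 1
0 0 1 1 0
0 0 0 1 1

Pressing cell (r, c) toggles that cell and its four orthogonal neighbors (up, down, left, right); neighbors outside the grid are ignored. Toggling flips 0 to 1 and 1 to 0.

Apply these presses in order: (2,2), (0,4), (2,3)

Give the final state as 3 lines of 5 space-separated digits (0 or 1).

Answer: 0 0 0 0 0
0 0 0 0 1
0 1 0 1 0

Derivation:
After press 1 at (2,2):
0 0 0 1 1
0 0 0 1 0
0 1 1 0 1

After press 2 at (0,4):
0 0 0 0 0
0 0 0 1 1
0 1 1 0 1

After press 3 at (2,3):
0 0 0 0 0
0 0 0 0 1
0 1 0 1 0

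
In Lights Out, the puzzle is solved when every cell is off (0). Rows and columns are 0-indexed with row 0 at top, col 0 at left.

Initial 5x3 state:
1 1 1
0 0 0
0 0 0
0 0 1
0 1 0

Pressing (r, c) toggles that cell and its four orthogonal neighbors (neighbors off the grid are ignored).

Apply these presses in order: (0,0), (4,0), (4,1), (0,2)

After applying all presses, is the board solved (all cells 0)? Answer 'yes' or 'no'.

Answer: no

Derivation:
After press 1 at (0,0):
0 0 1
1 0 0
0 0 0
0 0 1
0 1 0

After press 2 at (4,0):
0 0 1
1 0 0
0 0 0
1 0 1
1 0 0

After press 3 at (4,1):
0 0 1
1 0 0
0 0 0
1 1 1
0 1 1

After press 4 at (0,2):
0 1 0
1 0 1
0 0 0
1 1 1
0 1 1

Lights still on: 8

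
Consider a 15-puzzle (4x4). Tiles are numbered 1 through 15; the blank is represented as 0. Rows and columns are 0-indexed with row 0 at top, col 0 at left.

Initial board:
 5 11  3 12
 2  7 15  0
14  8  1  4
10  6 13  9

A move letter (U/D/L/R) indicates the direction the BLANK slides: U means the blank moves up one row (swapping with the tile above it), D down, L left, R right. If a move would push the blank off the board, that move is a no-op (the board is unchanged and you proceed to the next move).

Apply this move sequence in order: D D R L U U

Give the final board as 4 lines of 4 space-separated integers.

After move 1 (D):
 5 11  3 12
 2  7 15  4
14  8  1  0
10  6 13  9

After move 2 (D):
 5 11  3 12
 2  7 15  4
14  8  1  9
10  6 13  0

After move 3 (R):
 5 11  3 12
 2  7 15  4
14  8  1  9
10  6 13  0

After move 4 (L):
 5 11  3 12
 2  7 15  4
14  8  1  9
10  6  0 13

After move 5 (U):
 5 11  3 12
 2  7 15  4
14  8  0  9
10  6  1 13

After move 6 (U):
 5 11  3 12
 2  7  0  4
14  8 15  9
10  6  1 13

Answer:  5 11  3 12
 2  7  0  4
14  8 15  9
10  6  1 13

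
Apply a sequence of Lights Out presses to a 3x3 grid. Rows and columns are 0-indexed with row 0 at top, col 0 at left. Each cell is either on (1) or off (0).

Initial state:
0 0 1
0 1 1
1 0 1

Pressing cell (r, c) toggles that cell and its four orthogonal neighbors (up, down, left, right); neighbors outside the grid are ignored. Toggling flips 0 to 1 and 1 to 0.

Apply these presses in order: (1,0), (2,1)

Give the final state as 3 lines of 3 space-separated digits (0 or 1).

Answer: 1 0 1
1 1 1
1 1 0

Derivation:
After press 1 at (1,0):
1 0 1
1 0 1
0 0 1

After press 2 at (2,1):
1 0 1
1 1 1
1 1 0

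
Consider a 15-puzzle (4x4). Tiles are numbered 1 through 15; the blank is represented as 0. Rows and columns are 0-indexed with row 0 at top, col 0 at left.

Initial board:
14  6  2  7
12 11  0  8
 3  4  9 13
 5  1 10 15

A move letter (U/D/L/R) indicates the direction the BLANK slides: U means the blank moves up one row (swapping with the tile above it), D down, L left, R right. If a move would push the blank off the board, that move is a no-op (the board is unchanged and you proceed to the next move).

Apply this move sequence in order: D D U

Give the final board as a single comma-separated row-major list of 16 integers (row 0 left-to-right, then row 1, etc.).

Answer: 14, 6, 2, 7, 12, 11, 9, 8, 3, 4, 0, 13, 5, 1, 10, 15

Derivation:
After move 1 (D):
14  6  2  7
12 11  9  8
 3  4  0 13
 5  1 10 15

After move 2 (D):
14  6  2  7
12 11  9  8
 3  4 10 13
 5  1  0 15

After move 3 (U):
14  6  2  7
12 11  9  8
 3  4  0 13
 5  1 10 15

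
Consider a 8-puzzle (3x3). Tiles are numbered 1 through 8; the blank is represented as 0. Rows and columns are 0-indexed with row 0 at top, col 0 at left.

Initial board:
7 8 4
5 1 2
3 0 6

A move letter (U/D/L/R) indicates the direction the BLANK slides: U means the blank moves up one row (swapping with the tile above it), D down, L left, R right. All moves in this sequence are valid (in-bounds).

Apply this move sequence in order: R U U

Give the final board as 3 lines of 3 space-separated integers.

After move 1 (R):
7 8 4
5 1 2
3 6 0

After move 2 (U):
7 8 4
5 1 0
3 6 2

After move 3 (U):
7 8 0
5 1 4
3 6 2

Answer: 7 8 0
5 1 4
3 6 2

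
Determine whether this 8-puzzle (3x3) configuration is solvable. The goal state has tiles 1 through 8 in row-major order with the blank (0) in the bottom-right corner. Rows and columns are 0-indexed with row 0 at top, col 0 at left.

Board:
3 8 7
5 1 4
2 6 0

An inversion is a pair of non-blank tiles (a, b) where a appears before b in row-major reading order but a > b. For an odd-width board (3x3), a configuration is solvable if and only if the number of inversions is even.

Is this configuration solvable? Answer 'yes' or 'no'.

Answer: no

Derivation:
Inversions (pairs i<j in row-major order where tile[i] > tile[j] > 0): 17
17 is odd, so the puzzle is not solvable.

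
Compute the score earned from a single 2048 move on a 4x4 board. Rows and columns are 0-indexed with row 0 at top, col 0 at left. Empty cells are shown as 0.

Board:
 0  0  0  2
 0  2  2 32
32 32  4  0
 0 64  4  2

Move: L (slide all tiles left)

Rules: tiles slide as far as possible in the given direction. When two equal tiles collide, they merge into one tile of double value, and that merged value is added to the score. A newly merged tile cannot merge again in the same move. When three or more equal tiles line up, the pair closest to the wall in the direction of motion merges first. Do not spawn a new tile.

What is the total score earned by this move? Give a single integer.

Slide left:
row 0: [0, 0, 0, 2] -> [2, 0, 0, 0]  score +0 (running 0)
row 1: [0, 2, 2, 32] -> [4, 32, 0, 0]  score +4 (running 4)
row 2: [32, 32, 4, 0] -> [64, 4, 0, 0]  score +64 (running 68)
row 3: [0, 64, 4, 2] -> [64, 4, 2, 0]  score +0 (running 68)
Board after move:
 2  0  0  0
 4 32  0  0
64  4  0  0
64  4  2  0

Answer: 68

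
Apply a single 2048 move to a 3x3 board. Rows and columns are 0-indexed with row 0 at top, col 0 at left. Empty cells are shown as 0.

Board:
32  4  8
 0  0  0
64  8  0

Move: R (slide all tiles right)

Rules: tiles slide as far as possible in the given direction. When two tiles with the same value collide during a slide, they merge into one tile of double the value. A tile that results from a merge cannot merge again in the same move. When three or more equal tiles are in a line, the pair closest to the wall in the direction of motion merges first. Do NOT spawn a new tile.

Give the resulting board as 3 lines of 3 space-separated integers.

Slide right:
row 0: [32, 4, 8] -> [32, 4, 8]
row 1: [0, 0, 0] -> [0, 0, 0]
row 2: [64, 8, 0] -> [0, 64, 8]

Answer: 32  4  8
 0  0  0
 0 64  8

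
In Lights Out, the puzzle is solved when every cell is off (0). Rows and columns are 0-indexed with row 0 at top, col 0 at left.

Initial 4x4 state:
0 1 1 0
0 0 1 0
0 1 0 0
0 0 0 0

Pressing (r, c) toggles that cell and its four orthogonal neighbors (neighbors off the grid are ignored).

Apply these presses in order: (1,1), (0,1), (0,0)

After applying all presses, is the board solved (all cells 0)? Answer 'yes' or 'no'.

Answer: yes

Derivation:
After press 1 at (1,1):
0 0 1 0
1 1 0 0
0 0 0 0
0 0 0 0

After press 2 at (0,1):
1 1 0 0
1 0 0 0
0 0 0 0
0 0 0 0

After press 3 at (0,0):
0 0 0 0
0 0 0 0
0 0 0 0
0 0 0 0

Lights still on: 0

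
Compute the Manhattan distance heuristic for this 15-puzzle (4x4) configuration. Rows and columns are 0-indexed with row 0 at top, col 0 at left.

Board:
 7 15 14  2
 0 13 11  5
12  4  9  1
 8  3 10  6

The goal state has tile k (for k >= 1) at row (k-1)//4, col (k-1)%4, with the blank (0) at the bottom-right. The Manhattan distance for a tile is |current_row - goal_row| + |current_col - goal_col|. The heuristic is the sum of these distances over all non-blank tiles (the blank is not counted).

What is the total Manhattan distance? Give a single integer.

Tile 7: (0,0)->(1,2) = 3
Tile 15: (0,1)->(3,2) = 4
Tile 14: (0,2)->(3,1) = 4
Tile 2: (0,3)->(0,1) = 2
Tile 13: (1,1)->(3,0) = 3
Tile 11: (1,2)->(2,2) = 1
Tile 5: (1,3)->(1,0) = 3
Tile 12: (2,0)->(2,3) = 3
Tile 4: (2,1)->(0,3) = 4
Tile 9: (2,2)->(2,0) = 2
Tile 1: (2,3)->(0,0) = 5
Tile 8: (3,0)->(1,3) = 5
Tile 3: (3,1)->(0,2) = 4
Tile 10: (3,2)->(2,1) = 2
Tile 6: (3,3)->(1,1) = 4
Sum: 3 + 4 + 4 + 2 + 3 + 1 + 3 + 3 + 4 + 2 + 5 + 5 + 4 + 2 + 4 = 49

Answer: 49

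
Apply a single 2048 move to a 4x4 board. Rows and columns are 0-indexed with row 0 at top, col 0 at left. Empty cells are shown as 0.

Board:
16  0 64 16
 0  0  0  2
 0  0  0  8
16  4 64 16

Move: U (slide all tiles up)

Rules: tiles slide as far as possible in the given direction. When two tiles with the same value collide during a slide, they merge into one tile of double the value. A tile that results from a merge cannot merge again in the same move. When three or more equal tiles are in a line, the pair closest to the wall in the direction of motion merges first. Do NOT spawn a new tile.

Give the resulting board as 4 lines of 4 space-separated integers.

Answer:  32   4 128  16
  0   0   0   2
  0   0   0   8
  0   0   0  16

Derivation:
Slide up:
col 0: [16, 0, 0, 16] -> [32, 0, 0, 0]
col 1: [0, 0, 0, 4] -> [4, 0, 0, 0]
col 2: [64, 0, 0, 64] -> [128, 0, 0, 0]
col 3: [16, 2, 8, 16] -> [16, 2, 8, 16]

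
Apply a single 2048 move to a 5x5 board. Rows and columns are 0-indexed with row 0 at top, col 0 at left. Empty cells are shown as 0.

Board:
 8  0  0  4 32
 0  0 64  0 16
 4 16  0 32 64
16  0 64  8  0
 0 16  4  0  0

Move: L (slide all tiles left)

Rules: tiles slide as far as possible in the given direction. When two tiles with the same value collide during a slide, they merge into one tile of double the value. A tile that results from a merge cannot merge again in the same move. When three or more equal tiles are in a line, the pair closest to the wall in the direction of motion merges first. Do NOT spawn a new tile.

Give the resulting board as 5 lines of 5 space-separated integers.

Slide left:
row 0: [8, 0, 0, 4, 32] -> [8, 4, 32, 0, 0]
row 1: [0, 0, 64, 0, 16] -> [64, 16, 0, 0, 0]
row 2: [4, 16, 0, 32, 64] -> [4, 16, 32, 64, 0]
row 3: [16, 0, 64, 8, 0] -> [16, 64, 8, 0, 0]
row 4: [0, 16, 4, 0, 0] -> [16, 4, 0, 0, 0]

Answer:  8  4 32  0  0
64 16  0  0  0
 4 16 32 64  0
16 64  8  0  0
16  4  0  0  0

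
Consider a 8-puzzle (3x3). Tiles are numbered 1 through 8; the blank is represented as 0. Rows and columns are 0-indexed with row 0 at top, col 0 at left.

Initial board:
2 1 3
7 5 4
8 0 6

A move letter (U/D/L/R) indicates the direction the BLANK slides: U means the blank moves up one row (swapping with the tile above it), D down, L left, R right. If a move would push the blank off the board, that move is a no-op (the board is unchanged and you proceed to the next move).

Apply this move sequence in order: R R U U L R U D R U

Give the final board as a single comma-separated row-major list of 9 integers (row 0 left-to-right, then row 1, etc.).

After move 1 (R):
2 1 3
7 5 4
8 6 0

After move 2 (R):
2 1 3
7 5 4
8 6 0

After move 3 (U):
2 1 3
7 5 0
8 6 4

After move 4 (U):
2 1 0
7 5 3
8 6 4

After move 5 (L):
2 0 1
7 5 3
8 6 4

After move 6 (R):
2 1 0
7 5 3
8 6 4

After move 7 (U):
2 1 0
7 5 3
8 6 4

After move 8 (D):
2 1 3
7 5 0
8 6 4

After move 9 (R):
2 1 3
7 5 0
8 6 4

After move 10 (U):
2 1 0
7 5 3
8 6 4

Answer: 2, 1, 0, 7, 5, 3, 8, 6, 4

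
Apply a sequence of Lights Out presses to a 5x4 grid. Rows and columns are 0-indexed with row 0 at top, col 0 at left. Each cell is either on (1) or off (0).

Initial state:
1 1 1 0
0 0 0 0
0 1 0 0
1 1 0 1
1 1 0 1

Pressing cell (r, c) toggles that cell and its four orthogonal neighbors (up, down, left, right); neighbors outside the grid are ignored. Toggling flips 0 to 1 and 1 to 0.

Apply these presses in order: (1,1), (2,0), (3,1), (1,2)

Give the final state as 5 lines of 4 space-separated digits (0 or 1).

After press 1 at (1,1):
1 0 1 0
1 1 1 0
0 0 0 0
1 1 0 1
1 1 0 1

After press 2 at (2,0):
1 0 1 0
0 1 1 0
1 1 0 0
0 1 0 1
1 1 0 1

After press 3 at (3,1):
1 0 1 0
0 1 1 0
1 0 0 0
1 0 1 1
1 0 0 1

After press 4 at (1,2):
1 0 0 0
0 0 0 1
1 0 1 0
1 0 1 1
1 0 0 1

Answer: 1 0 0 0
0 0 0 1
1 0 1 0
1 0 1 1
1 0 0 1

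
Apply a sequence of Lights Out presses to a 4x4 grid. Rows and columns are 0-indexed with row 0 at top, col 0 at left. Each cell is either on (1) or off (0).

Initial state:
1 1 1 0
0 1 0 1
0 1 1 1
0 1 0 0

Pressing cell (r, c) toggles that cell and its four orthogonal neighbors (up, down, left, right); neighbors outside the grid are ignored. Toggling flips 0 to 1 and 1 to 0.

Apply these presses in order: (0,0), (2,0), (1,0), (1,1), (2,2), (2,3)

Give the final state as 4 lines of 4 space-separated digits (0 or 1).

After press 1 at (0,0):
0 0 1 0
1 1 0 1
0 1 1 1
0 1 0 0

After press 2 at (2,0):
0 0 1 0
0 1 0 1
1 0 1 1
1 1 0 0

After press 3 at (1,0):
1 0 1 0
1 0 0 1
0 0 1 1
1 1 0 0

After press 4 at (1,1):
1 1 1 0
0 1 1 1
0 1 1 1
1 1 0 0

After press 5 at (2,2):
1 1 1 0
0 1 0 1
0 0 0 0
1 1 1 0

After press 6 at (2,3):
1 1 1 0
0 1 0 0
0 0 1 1
1 1 1 1

Answer: 1 1 1 0
0 1 0 0
0 0 1 1
1 1 1 1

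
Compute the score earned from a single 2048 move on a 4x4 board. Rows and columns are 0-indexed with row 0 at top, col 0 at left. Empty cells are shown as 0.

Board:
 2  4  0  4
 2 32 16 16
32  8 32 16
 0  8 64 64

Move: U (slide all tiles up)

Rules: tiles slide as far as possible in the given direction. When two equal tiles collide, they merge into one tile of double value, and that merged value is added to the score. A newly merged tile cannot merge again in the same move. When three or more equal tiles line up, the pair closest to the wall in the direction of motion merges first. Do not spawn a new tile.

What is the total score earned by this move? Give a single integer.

Slide up:
col 0: [2, 2, 32, 0] -> [4, 32, 0, 0]  score +4 (running 4)
col 1: [4, 32, 8, 8] -> [4, 32, 16, 0]  score +16 (running 20)
col 2: [0, 16, 32, 64] -> [16, 32, 64, 0]  score +0 (running 20)
col 3: [4, 16, 16, 64] -> [4, 32, 64, 0]  score +32 (running 52)
Board after move:
 4  4 16  4
32 32 32 32
 0 16 64 64
 0  0  0  0

Answer: 52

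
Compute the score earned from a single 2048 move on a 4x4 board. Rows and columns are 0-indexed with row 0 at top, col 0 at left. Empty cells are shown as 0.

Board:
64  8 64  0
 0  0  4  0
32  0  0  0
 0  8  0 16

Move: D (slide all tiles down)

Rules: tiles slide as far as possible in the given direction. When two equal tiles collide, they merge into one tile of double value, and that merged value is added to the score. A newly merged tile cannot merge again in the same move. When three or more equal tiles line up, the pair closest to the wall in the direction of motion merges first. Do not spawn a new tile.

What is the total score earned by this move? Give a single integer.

Answer: 16

Derivation:
Slide down:
col 0: [64, 0, 32, 0] -> [0, 0, 64, 32]  score +0 (running 0)
col 1: [8, 0, 0, 8] -> [0, 0, 0, 16]  score +16 (running 16)
col 2: [64, 4, 0, 0] -> [0, 0, 64, 4]  score +0 (running 16)
col 3: [0, 0, 0, 16] -> [0, 0, 0, 16]  score +0 (running 16)
Board after move:
 0  0  0  0
 0  0  0  0
64  0 64  0
32 16  4 16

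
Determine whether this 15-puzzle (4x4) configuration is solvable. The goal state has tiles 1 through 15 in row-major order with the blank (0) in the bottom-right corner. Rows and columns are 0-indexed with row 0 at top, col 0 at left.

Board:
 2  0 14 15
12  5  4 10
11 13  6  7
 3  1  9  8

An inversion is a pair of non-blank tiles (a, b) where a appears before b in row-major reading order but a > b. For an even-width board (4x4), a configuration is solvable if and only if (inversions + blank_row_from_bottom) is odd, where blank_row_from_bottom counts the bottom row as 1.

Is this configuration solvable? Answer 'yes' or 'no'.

Inversions: 64
Blank is in row 0 (0-indexed from top), which is row 4 counting from the bottom (bottom = 1).
64 + 4 = 68, which is even, so the puzzle is not solvable.

Answer: no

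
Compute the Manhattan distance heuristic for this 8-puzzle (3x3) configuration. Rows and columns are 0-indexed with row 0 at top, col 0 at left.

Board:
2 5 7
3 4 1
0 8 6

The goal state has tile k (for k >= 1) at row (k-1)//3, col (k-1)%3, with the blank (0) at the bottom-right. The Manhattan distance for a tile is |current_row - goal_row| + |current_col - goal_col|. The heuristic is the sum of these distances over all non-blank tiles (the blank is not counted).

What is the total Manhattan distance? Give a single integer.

Answer: 14

Derivation:
Tile 2: at (0,0), goal (0,1), distance |0-0|+|0-1| = 1
Tile 5: at (0,1), goal (1,1), distance |0-1|+|1-1| = 1
Tile 7: at (0,2), goal (2,0), distance |0-2|+|2-0| = 4
Tile 3: at (1,0), goal (0,2), distance |1-0|+|0-2| = 3
Tile 4: at (1,1), goal (1,0), distance |1-1|+|1-0| = 1
Tile 1: at (1,2), goal (0,0), distance |1-0|+|2-0| = 3
Tile 8: at (2,1), goal (2,1), distance |2-2|+|1-1| = 0
Tile 6: at (2,2), goal (1,2), distance |2-1|+|2-2| = 1
Sum: 1 + 1 + 4 + 3 + 1 + 3 + 0 + 1 = 14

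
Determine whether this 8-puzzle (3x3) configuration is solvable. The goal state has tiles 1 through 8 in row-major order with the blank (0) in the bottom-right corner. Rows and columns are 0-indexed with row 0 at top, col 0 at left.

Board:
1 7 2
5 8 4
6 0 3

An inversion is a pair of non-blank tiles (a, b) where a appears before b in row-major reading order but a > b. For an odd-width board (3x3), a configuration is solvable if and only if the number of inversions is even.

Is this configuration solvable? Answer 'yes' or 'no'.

Answer: yes

Derivation:
Inversions (pairs i<j in row-major order where tile[i] > tile[j] > 0): 12
12 is even, so the puzzle is solvable.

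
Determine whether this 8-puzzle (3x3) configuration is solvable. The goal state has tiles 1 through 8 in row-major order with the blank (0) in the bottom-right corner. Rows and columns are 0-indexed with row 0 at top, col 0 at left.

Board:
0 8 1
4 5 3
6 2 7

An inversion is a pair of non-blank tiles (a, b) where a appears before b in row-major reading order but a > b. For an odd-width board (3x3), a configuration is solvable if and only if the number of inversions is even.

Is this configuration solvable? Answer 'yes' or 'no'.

Inversions (pairs i<j in row-major order where tile[i] > tile[j] > 0): 13
13 is odd, so the puzzle is not solvable.

Answer: no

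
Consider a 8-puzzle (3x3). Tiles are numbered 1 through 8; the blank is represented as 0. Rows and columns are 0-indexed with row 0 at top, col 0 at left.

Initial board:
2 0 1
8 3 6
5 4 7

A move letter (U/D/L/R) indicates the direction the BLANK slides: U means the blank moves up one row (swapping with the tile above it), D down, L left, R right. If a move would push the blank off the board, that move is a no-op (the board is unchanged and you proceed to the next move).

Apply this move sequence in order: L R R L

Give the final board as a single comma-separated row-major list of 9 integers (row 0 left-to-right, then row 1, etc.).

Answer: 2, 0, 1, 8, 3, 6, 5, 4, 7

Derivation:
After move 1 (L):
0 2 1
8 3 6
5 4 7

After move 2 (R):
2 0 1
8 3 6
5 4 7

After move 3 (R):
2 1 0
8 3 6
5 4 7

After move 4 (L):
2 0 1
8 3 6
5 4 7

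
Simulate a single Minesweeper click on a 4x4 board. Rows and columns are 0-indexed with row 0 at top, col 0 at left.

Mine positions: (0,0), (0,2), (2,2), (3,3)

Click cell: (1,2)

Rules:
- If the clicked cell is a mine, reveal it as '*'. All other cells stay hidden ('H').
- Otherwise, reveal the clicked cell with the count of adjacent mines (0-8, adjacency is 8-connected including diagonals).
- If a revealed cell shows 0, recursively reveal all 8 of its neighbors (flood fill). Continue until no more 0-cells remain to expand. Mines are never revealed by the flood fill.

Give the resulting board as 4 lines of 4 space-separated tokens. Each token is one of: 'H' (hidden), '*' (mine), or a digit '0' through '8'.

H H H H
H H 2 H
H H H H
H H H H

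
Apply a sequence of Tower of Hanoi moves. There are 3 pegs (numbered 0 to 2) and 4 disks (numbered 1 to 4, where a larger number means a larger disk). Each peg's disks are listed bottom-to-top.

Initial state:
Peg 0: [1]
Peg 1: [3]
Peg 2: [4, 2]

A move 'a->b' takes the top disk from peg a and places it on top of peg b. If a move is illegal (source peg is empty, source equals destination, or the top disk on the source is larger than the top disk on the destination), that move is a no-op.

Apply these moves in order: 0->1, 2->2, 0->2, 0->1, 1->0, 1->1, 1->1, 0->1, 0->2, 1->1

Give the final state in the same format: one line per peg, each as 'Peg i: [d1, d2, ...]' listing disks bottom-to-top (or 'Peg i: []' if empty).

Answer: Peg 0: []
Peg 1: [3, 1]
Peg 2: [4, 2]

Derivation:
After move 1 (0->1):
Peg 0: []
Peg 1: [3, 1]
Peg 2: [4, 2]

After move 2 (2->2):
Peg 0: []
Peg 1: [3, 1]
Peg 2: [4, 2]

After move 3 (0->2):
Peg 0: []
Peg 1: [3, 1]
Peg 2: [4, 2]

After move 4 (0->1):
Peg 0: []
Peg 1: [3, 1]
Peg 2: [4, 2]

After move 5 (1->0):
Peg 0: [1]
Peg 1: [3]
Peg 2: [4, 2]

After move 6 (1->1):
Peg 0: [1]
Peg 1: [3]
Peg 2: [4, 2]

After move 7 (1->1):
Peg 0: [1]
Peg 1: [3]
Peg 2: [4, 2]

After move 8 (0->1):
Peg 0: []
Peg 1: [3, 1]
Peg 2: [4, 2]

After move 9 (0->2):
Peg 0: []
Peg 1: [3, 1]
Peg 2: [4, 2]

After move 10 (1->1):
Peg 0: []
Peg 1: [3, 1]
Peg 2: [4, 2]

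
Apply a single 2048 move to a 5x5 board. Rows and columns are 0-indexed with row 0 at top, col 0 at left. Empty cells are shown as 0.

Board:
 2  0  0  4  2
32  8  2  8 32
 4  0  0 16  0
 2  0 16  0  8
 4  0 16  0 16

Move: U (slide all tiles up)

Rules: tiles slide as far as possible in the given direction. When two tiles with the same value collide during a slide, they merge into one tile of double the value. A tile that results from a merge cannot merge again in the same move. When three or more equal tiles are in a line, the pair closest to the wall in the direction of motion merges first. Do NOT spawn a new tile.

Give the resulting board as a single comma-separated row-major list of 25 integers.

Slide up:
col 0: [2, 32, 4, 2, 4] -> [2, 32, 4, 2, 4]
col 1: [0, 8, 0, 0, 0] -> [8, 0, 0, 0, 0]
col 2: [0, 2, 0, 16, 16] -> [2, 32, 0, 0, 0]
col 3: [4, 8, 16, 0, 0] -> [4, 8, 16, 0, 0]
col 4: [2, 32, 0, 8, 16] -> [2, 32, 8, 16, 0]

Answer: 2, 8, 2, 4, 2, 32, 0, 32, 8, 32, 4, 0, 0, 16, 8, 2, 0, 0, 0, 16, 4, 0, 0, 0, 0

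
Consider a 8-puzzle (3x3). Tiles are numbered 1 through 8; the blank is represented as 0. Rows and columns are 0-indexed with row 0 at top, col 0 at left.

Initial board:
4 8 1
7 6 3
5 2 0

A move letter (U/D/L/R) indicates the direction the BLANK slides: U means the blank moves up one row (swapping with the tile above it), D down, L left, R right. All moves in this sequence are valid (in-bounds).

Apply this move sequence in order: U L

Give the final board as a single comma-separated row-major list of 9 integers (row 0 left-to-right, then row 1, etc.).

After move 1 (U):
4 8 1
7 6 0
5 2 3

After move 2 (L):
4 8 1
7 0 6
5 2 3

Answer: 4, 8, 1, 7, 0, 6, 5, 2, 3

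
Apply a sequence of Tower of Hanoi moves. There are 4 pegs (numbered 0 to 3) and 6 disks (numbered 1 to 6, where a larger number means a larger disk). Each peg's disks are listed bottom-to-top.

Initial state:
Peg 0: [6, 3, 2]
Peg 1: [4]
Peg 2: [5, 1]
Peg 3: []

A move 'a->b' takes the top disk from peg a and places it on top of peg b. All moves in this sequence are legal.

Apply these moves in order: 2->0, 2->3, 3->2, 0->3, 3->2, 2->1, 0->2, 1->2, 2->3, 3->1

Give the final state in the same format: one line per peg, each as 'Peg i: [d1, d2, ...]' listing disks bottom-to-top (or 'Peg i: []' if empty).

Answer: Peg 0: [6, 3]
Peg 1: [4, 1]
Peg 2: [5, 2]
Peg 3: []

Derivation:
After move 1 (2->0):
Peg 0: [6, 3, 2, 1]
Peg 1: [4]
Peg 2: [5]
Peg 3: []

After move 2 (2->3):
Peg 0: [6, 3, 2, 1]
Peg 1: [4]
Peg 2: []
Peg 3: [5]

After move 3 (3->2):
Peg 0: [6, 3, 2, 1]
Peg 1: [4]
Peg 2: [5]
Peg 3: []

After move 4 (0->3):
Peg 0: [6, 3, 2]
Peg 1: [4]
Peg 2: [5]
Peg 3: [1]

After move 5 (3->2):
Peg 0: [6, 3, 2]
Peg 1: [4]
Peg 2: [5, 1]
Peg 3: []

After move 6 (2->1):
Peg 0: [6, 3, 2]
Peg 1: [4, 1]
Peg 2: [5]
Peg 3: []

After move 7 (0->2):
Peg 0: [6, 3]
Peg 1: [4, 1]
Peg 2: [5, 2]
Peg 3: []

After move 8 (1->2):
Peg 0: [6, 3]
Peg 1: [4]
Peg 2: [5, 2, 1]
Peg 3: []

After move 9 (2->3):
Peg 0: [6, 3]
Peg 1: [4]
Peg 2: [5, 2]
Peg 3: [1]

After move 10 (3->1):
Peg 0: [6, 3]
Peg 1: [4, 1]
Peg 2: [5, 2]
Peg 3: []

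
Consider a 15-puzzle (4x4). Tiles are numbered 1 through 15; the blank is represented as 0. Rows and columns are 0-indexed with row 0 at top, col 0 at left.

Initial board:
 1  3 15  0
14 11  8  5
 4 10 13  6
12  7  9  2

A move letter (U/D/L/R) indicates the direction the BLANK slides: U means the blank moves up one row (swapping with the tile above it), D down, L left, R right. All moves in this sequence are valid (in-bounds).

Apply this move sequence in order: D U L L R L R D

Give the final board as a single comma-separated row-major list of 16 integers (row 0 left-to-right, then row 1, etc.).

After move 1 (D):
 1  3 15  5
14 11  8  0
 4 10 13  6
12  7  9  2

After move 2 (U):
 1  3 15  0
14 11  8  5
 4 10 13  6
12  7  9  2

After move 3 (L):
 1  3  0 15
14 11  8  5
 4 10 13  6
12  7  9  2

After move 4 (L):
 1  0  3 15
14 11  8  5
 4 10 13  6
12  7  9  2

After move 5 (R):
 1  3  0 15
14 11  8  5
 4 10 13  6
12  7  9  2

After move 6 (L):
 1  0  3 15
14 11  8  5
 4 10 13  6
12  7  9  2

After move 7 (R):
 1  3  0 15
14 11  8  5
 4 10 13  6
12  7  9  2

After move 8 (D):
 1  3  8 15
14 11  0  5
 4 10 13  6
12  7  9  2

Answer: 1, 3, 8, 15, 14, 11, 0, 5, 4, 10, 13, 6, 12, 7, 9, 2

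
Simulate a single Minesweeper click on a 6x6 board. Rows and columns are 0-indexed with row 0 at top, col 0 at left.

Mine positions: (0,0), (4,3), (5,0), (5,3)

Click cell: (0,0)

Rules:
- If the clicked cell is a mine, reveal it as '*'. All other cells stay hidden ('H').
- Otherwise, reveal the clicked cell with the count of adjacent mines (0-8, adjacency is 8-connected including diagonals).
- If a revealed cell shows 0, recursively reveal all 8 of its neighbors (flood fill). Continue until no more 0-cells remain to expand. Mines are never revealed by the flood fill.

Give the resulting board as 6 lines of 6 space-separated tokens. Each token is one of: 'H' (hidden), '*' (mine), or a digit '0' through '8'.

* H H H H H
H H H H H H
H H H H H H
H H H H H H
H H H H H H
H H H H H H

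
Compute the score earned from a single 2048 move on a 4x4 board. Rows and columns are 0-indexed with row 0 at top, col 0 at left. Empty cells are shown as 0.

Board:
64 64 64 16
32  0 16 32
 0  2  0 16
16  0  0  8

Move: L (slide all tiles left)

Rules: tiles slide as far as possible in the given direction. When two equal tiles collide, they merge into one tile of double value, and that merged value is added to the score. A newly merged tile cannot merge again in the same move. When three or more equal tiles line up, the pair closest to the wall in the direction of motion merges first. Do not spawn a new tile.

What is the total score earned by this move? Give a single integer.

Slide left:
row 0: [64, 64, 64, 16] -> [128, 64, 16, 0]  score +128 (running 128)
row 1: [32, 0, 16, 32] -> [32, 16, 32, 0]  score +0 (running 128)
row 2: [0, 2, 0, 16] -> [2, 16, 0, 0]  score +0 (running 128)
row 3: [16, 0, 0, 8] -> [16, 8, 0, 0]  score +0 (running 128)
Board after move:
128  64  16   0
 32  16  32   0
  2  16   0   0
 16   8   0   0

Answer: 128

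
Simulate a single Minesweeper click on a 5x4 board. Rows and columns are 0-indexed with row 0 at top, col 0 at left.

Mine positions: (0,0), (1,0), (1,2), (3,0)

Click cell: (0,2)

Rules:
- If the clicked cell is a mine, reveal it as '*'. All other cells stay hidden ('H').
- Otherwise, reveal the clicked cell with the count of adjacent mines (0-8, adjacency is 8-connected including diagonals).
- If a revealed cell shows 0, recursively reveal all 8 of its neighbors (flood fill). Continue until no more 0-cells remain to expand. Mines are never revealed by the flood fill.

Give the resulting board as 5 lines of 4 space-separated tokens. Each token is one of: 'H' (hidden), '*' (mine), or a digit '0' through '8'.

H H 1 H
H H H H
H H H H
H H H H
H H H H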